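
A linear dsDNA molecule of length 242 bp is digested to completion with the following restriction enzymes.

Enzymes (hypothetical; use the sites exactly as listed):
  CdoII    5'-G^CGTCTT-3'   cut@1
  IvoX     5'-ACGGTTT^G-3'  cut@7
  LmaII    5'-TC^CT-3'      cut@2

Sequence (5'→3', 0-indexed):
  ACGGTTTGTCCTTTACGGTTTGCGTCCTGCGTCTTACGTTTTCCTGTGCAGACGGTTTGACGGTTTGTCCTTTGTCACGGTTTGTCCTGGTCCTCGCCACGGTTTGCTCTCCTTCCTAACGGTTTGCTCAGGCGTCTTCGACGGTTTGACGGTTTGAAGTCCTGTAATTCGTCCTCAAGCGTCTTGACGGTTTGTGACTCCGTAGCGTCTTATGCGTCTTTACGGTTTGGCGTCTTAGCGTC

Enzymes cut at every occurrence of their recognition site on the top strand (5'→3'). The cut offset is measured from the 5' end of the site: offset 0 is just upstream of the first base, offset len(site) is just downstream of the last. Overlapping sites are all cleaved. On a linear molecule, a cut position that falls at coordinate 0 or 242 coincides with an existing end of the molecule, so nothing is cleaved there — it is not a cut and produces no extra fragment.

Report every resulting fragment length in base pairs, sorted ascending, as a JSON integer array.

Per-enzyme occurrences:
  CdoII (GCGTCTT, off=1): starts [28, 131, 178, 204, 213, 229] → cuts [29, 132, 179, 205, 214, 230]
  IvoX (ACGGTTTG, off=7): starts [0, 14, 51, 59, 76, 98, 118, 140, 148, 186, 221] → cuts [7, 21, 58, 66, 83, 105, 125, 147, 155, 193, 228]
  LmaII (TCCT, off=2): starts [8, 24, 41, 67, 84, 90, 109, 113, 159, 171] → cuts [10, 26, 43, 69, 86, 92, 111, 115, 161, 173]

Pooled cuts: [7, 10, 21, 26, 29, 43, 58, 66, 69, 83, 86, 92, 105, 111, 115, 125, 132, 147, 155, 161, 173, 179, 193, 205, 214, 228, 230]

Fragments:
  [0,7): 7 bp
  [7,10): 3 bp
  [10,21): 11 bp
  [21,26): 5 bp
  [26,29): 3 bp
  [29,43): 14 bp
  [43,58): 15 bp
  [58,66): 8 bp
  [66,69): 3 bp
  [69,83): 14 bp
  [83,86): 3 bp
  [86,92): 6 bp
  [92,105): 13 bp
  [105,111): 6 bp
  [111,115): 4 bp
  [115,125): 10 bp
  [125,132): 7 bp
  [132,147): 15 bp
  [147,155): 8 bp
  [155,161): 6 bp
  [161,173): 12 bp
  [173,179): 6 bp
  [179,193): 14 bp
  [193,205): 12 bp
  [205,214): 9 bp
  [214,228): 14 bp
  [228,230): 2 bp
  [230,242): 12 bp

[2,3,3,3,3,4,5,6,6,6,6,7,7,8,8,9,10,11,12,12,12,13,14,14,14,14,15,15]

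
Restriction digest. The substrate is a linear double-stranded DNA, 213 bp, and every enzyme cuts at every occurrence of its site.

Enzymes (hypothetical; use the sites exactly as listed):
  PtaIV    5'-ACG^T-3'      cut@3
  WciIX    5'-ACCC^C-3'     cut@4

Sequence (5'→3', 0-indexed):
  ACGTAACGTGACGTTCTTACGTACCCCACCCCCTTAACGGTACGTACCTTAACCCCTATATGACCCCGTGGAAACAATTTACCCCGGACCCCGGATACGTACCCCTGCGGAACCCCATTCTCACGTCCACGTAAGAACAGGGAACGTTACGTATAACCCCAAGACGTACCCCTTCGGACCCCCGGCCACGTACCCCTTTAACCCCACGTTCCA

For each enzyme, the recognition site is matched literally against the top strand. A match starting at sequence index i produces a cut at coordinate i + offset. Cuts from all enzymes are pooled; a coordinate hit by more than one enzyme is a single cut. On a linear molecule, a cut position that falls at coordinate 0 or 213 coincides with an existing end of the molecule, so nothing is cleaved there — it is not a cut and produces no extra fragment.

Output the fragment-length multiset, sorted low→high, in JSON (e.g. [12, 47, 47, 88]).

Site scan:
  PtaIV ACGT/3: at [0, 5, 10, 18, 41, 96, 122, 128, 143, 148, 163, 187, 205] ⇒ [3, 8, 13, 21, 44, 99, 125, 131, 146, 151, 166, 190, 208]
  WciIX ACCCC/4: at [22, 27, 51, 62, 80, 87, 100, 111, 155, 167, 177, 191, 200] ⇒ [26, 31, 55, 66, 84, 91, 104, 115, 159, 171, 181, 195, 204]

All cut coordinates (distinct, sorted): [3, 8, 13, 21, 26, 31, 44, 55, 66, 84, 91, 99, 104, 115, 125, 131, 146, 151, 159, 166, 171, 181, 190, 195, 204, 208]

Fragment lengths:
  [0,3): 3 bp
  [3,8): 5 bp
  [8,13): 5 bp
  [13,21): 8 bp
  [21,26): 5 bp
  [26,31): 5 bp
  [31,44): 13 bp
  [44,55): 11 bp
  [55,66): 11 bp
  [66,84): 18 bp
  [84,91): 7 bp
  [91,99): 8 bp
  [99,104): 5 bp
  [104,115): 11 bp
  [115,125): 10 bp
  [125,131): 6 bp
  [131,146): 15 bp
  [146,151): 5 bp
  [151,159): 8 bp
  [159,166): 7 bp
  [166,171): 5 bp
  [171,181): 10 bp
  [181,190): 9 bp
  [190,195): 5 bp
  [195,204): 9 bp
  [204,208): 4 bp
  [208,213): 5 bp

[3,4,5,5,5,5,5,5,5,5,5,6,7,7,8,8,8,9,9,10,10,11,11,11,13,15,18]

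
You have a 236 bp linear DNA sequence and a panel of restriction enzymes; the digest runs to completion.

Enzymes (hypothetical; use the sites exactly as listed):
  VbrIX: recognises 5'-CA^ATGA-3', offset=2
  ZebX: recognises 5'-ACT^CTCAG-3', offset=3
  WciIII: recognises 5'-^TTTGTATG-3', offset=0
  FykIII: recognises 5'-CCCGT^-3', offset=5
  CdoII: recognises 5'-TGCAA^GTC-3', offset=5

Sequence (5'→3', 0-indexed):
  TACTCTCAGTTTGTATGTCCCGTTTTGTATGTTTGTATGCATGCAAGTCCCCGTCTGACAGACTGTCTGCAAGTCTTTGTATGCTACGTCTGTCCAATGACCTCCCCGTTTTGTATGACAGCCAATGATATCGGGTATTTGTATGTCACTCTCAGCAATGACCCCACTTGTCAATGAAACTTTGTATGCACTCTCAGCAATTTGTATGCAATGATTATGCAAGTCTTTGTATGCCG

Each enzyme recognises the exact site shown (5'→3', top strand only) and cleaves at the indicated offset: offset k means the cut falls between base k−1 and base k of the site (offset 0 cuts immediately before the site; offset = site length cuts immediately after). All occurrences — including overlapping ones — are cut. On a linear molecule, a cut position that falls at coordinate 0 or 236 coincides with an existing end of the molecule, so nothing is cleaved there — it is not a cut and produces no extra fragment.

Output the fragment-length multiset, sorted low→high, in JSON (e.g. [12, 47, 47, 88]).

[3,3,4,5,7,7,8,8,8,10,11,12,12,13,13,13,14,15,15,16,18,21]

Scan for sites:
  VbrIX CAATGA/2: at [94, 122, 155, 171, 208] ⇒ [96, 124, 157, 173, 210]
  ZebX ACTCTCAG/3: at [1, 147, 189] ⇒ [4, 150, 192]
  WciIII TTTGTATG/0: at [9, 23, 31, 75, 109, 137, 180, 200, 225] ⇒ [9, 23, 31, 75, 109, 137, 180, 200, 225]
  FykIII CCCGT/5: at [18, 49, 104] ⇒ [23, 54, 109]
  CdoII TGCAAGTC/5: at [41, 67, 217] ⇒ [46, 72, 222]

Pooled cuts: [4, 9, 23, 31, 46, 54, 72, 75, 96, 109, 124, 137, 150, 157, 173, 180, 192, 200, 210, 222, 225]

Fragment lengths:
  [0,4): 4 bp
  [4,9): 5 bp
  [9,23): 14 bp
  [23,31): 8 bp
  [31,46): 15 bp
  [46,54): 8 bp
  [54,72): 18 bp
  [72,75): 3 bp
  [75,96): 21 bp
  [96,109): 13 bp
  [109,124): 15 bp
  [124,137): 13 bp
  [137,150): 13 bp
  [150,157): 7 bp
  [157,173): 16 bp
  [173,180): 7 bp
  [180,192): 12 bp
  [192,200): 8 bp
  [200,210): 10 bp
  [210,222): 12 bp
  [222,225): 3 bp
  [225,236): 11 bp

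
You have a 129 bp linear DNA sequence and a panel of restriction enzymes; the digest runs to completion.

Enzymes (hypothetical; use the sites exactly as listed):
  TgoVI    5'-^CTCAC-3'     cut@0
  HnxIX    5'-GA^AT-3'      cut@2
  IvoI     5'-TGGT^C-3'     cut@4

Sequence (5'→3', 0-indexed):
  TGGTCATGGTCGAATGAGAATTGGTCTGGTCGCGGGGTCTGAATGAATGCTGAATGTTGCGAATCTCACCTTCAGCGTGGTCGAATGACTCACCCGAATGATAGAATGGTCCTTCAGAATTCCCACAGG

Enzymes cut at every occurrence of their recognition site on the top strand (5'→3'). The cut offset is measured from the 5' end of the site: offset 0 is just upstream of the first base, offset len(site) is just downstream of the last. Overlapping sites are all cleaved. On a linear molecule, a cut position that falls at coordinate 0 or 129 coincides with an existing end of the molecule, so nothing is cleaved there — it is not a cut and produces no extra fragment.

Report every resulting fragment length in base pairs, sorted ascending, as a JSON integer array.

[2,3,3,4,4,4,5,5,6,6,6,7,8,8,9,9,11,12,17]

Per-enzyme occurrences:
  TgoVI CTCAC/0: at [64, 88] ⇒ [64, 88]
  HnxIX GAAT/2: at [11, 17, 40, 44, 51, 60, 82, 95, 103, 116] ⇒ [13, 19, 42, 46, 53, 62, 84, 97, 105, 118]
  IvoI TGGTC/4: at [0, 6, 21, 26, 77, 106] ⇒ [4, 10, 25, 30, 81, 110]

Pooled cuts: [4, 10, 13, 19, 25, 30, 42, 46, 53, 62, 64, 81, 84, 88, 97, 105, 110, 118]

Fragment lengths:
  [0,4): 4 bp
  [4,10): 6 bp
  [10,13): 3 bp
  [13,19): 6 bp
  [19,25): 6 bp
  [25,30): 5 bp
  [30,42): 12 bp
  [42,46): 4 bp
  [46,53): 7 bp
  [53,62): 9 bp
  [62,64): 2 bp
  [64,81): 17 bp
  [81,84): 3 bp
  [84,88): 4 bp
  [88,97): 9 bp
  [97,105): 8 bp
  [105,110): 5 bp
  [110,118): 8 bp
  [118,129): 11 bp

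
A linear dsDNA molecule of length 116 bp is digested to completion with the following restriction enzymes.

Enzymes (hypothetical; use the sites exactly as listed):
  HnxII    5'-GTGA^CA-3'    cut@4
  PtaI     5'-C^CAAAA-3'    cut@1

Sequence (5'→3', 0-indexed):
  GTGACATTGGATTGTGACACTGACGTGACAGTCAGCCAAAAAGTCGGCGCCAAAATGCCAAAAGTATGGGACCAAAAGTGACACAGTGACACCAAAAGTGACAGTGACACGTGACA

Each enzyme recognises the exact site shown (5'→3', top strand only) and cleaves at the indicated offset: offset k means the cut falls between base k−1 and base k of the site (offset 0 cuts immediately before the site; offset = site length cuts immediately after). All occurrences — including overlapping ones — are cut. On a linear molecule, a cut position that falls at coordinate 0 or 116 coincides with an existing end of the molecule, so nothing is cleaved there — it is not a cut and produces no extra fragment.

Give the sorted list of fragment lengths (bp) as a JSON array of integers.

Site scan:
  HnxII (GTGACA, off=4): starts [0, 13, 24, 77, 85, 97, 103, 110] → cuts [4, 17, 28, 81, 89, 101, 107, 114]
  PtaI (CCAAAA, off=1): starts [35, 49, 57, 71, 91] → cuts [36, 50, 58, 72, 92]

All cut coordinates (distinct, sorted): [4, 17, 28, 36, 50, 58, 72, 81, 89, 92, 101, 107, 114]

Fragments:
  [0,4): 4 bp
  [4,17): 13 bp
  [17,28): 11 bp
  [28,36): 8 bp
  [36,50): 14 bp
  [50,58): 8 bp
  [58,72): 14 bp
  [72,81): 9 bp
  [81,89): 8 bp
  [89,92): 3 bp
  [92,101): 9 bp
  [101,107): 6 bp
  [107,114): 7 bp
  [114,116): 2 bp

[2,3,4,6,7,8,8,8,9,9,11,13,14,14]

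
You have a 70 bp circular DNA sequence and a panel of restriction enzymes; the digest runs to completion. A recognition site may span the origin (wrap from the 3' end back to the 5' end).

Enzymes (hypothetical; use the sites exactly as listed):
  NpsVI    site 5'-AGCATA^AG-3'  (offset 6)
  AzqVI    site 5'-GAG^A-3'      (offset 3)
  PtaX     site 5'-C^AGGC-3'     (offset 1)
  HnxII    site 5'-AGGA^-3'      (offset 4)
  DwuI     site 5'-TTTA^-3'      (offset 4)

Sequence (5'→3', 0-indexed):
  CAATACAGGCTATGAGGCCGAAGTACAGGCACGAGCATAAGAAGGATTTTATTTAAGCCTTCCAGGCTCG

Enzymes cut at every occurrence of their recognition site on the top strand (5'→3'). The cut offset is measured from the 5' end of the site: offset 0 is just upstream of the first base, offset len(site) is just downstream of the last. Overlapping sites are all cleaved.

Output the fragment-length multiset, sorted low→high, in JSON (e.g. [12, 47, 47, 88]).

Site scan:
  NpsVI (AGCATAAG, off=6): starts [33] → cuts [39]
  AzqVI (GAGA, off=3): no sites
  PtaX (CAGGC, off=1): starts [5, 25, 62] → cuts [6, 26, 63]
  HnxII (AGGA, off=4): starts [42] → cuts [46]
  DwuI (TTTA, off=4): starts [47, 51] → cuts [51, 55]

All cut coordinates (distinct, sorted): [6, 26, 39, 46, 51, 55, 63]

Fragments:
  6→26: 20 bp
  26→39: 13 bp
  39→46: 7 bp
  46→51: 5 bp
  51→55: 4 bp
  55→63: 8 bp
  63→6 (wrap): 70-63+6 = 13 bp

[4,5,7,8,13,13,20]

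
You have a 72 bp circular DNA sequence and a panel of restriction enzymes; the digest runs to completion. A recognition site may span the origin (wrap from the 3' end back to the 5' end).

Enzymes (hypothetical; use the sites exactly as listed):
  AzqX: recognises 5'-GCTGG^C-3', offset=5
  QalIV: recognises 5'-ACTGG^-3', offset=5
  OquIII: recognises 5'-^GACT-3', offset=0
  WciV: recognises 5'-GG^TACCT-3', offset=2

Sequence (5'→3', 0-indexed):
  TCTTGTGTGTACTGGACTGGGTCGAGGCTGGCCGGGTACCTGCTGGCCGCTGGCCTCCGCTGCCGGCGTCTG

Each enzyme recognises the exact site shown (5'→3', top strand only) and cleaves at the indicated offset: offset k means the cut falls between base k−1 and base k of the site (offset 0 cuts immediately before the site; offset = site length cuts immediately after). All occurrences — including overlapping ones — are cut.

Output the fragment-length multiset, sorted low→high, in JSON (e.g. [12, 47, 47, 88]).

[1,5,5,7,10,11,33]

Scan for sites:
  AzqX (GCTGGC, off=5): starts [26, 41, 48] → cuts [31, 46, 53]
  QalIV (ACTGG, off=5): starts [10, 15] → cuts [15, 20]
  OquIII (GACT, off=0): starts [14] → cuts [14]
  WciV (GGTACCT, off=2): starts [34] → cuts [36]

Pooled cuts: [14, 15, 20, 31, 36, 46, 53]

Fragment lengths:
  14→15: 1 bp
  15→20: 5 bp
  20→31: 11 bp
  31→36: 5 bp
  36→46: 10 bp
  46→53: 7 bp
  53→14 (wrap): 72-53+14 = 33 bp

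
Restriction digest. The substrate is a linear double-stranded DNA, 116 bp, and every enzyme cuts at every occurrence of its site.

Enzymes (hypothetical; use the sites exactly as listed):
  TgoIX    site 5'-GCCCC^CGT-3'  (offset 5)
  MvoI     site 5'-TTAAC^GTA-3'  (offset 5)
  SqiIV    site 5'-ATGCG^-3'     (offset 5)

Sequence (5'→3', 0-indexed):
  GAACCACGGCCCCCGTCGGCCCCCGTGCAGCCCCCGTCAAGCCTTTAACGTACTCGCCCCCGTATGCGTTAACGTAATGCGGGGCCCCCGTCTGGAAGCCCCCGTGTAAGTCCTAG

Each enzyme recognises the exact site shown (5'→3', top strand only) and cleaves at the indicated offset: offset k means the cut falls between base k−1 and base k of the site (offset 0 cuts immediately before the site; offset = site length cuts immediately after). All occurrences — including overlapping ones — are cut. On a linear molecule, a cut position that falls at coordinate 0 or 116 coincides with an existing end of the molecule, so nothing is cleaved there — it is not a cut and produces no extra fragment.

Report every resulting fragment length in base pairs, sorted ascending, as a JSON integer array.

[5,7,8,8,10,11,11,13,14,14,15]

Site scan:
  TgoIX (GCCCCCGT, off=5): starts [8, 18, 29, 55, 83, 97] → cuts [13, 23, 34, 60, 88, 102]
  MvoI (TTAACGTA, off=5): starts [44, 68] → cuts [49, 73]
  SqiIV (ATGCG, off=5): starts [63, 76] → cuts [68, 81]

Pooled cuts: [13, 23, 34, 49, 60, 68, 73, 81, 88, 102]

Fragments:
  [0,13): 13 bp
  [13,23): 10 bp
  [23,34): 11 bp
  [34,49): 15 bp
  [49,60): 11 bp
  [60,68): 8 bp
  [68,73): 5 bp
  [73,81): 8 bp
  [81,88): 7 bp
  [88,102): 14 bp
  [102,116): 14 bp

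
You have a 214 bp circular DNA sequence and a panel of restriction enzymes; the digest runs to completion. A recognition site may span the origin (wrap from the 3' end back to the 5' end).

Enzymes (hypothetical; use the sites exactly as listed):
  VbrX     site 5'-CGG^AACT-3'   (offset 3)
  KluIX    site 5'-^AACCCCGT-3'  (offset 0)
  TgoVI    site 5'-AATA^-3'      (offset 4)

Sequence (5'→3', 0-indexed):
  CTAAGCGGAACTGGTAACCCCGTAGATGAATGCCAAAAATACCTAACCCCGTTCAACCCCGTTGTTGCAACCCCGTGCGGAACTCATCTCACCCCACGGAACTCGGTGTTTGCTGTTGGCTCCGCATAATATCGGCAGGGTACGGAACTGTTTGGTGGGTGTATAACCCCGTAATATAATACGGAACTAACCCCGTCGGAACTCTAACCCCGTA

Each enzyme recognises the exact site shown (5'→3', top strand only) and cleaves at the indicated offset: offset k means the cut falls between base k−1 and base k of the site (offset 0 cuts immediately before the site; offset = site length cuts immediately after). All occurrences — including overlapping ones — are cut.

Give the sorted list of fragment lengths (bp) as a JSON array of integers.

[3,3,4,5,6,7,10,11,12,12,14,14,17,19,19,26,32]

Scan for sites:
  VbrX (CGGAACT, off=3): starts [5, 77, 96, 142, 181, 196] → cuts [8, 80, 99, 145, 184, 199]
  KluIX (AACCCCGT, off=0): starts [15, 44, 54, 68, 164, 188, 205] → cuts [15, 44, 54, 68, 164, 188, 205]
  TgoVI (AATA, off=4): starts [37, 127, 172, 177] → cuts [41, 131, 176, 181]

Pooled cuts: [8, 15, 41, 44, 54, 68, 80, 99, 131, 145, 164, 176, 181, 184, 188, 199, 205]

Fragments:
  8→15: 7 bp
  15→41: 26 bp
  41→44: 3 bp
  44→54: 10 bp
  54→68: 14 bp
  68→80: 12 bp
  80→99: 19 bp
  99→131: 32 bp
  131→145: 14 bp
  145→164: 19 bp
  164→176: 12 bp
  176→181: 5 bp
  181→184: 3 bp
  184→188: 4 bp
  188→199: 11 bp
  199→205: 6 bp
  205→8 (wrap): 214-205+8 = 17 bp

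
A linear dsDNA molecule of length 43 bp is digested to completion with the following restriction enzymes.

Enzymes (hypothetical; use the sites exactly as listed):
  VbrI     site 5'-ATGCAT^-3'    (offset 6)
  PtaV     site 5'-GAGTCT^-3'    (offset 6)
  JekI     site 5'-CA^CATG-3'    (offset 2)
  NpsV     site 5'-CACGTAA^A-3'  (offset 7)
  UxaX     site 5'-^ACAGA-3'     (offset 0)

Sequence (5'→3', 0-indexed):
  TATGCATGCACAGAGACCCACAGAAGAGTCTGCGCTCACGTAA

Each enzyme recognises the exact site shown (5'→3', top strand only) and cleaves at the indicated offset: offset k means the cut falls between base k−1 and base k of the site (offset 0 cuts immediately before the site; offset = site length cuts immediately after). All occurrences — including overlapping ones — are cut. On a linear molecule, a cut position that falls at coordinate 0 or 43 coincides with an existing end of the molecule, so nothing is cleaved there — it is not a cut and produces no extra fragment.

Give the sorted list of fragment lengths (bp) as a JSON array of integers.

[2,7,10,12,12]

Scan for sites:
  VbrI ATGCAT/6: at [1] ⇒ [7]
  PtaV GAGTCT/6: at [25] ⇒ [31]
  JekI (CACATG, off=2): no sites
  NpsV (CACGTAAA, off=7): no sites
  UxaX ACAGA/0: at [9, 19] ⇒ [9, 19]

Pooled cuts: [7, 9, 19, 31]

Fragments:
  [0,7): 7 bp
  [7,9): 2 bp
  [9,19): 10 bp
  [19,31): 12 bp
  [31,43): 12 bp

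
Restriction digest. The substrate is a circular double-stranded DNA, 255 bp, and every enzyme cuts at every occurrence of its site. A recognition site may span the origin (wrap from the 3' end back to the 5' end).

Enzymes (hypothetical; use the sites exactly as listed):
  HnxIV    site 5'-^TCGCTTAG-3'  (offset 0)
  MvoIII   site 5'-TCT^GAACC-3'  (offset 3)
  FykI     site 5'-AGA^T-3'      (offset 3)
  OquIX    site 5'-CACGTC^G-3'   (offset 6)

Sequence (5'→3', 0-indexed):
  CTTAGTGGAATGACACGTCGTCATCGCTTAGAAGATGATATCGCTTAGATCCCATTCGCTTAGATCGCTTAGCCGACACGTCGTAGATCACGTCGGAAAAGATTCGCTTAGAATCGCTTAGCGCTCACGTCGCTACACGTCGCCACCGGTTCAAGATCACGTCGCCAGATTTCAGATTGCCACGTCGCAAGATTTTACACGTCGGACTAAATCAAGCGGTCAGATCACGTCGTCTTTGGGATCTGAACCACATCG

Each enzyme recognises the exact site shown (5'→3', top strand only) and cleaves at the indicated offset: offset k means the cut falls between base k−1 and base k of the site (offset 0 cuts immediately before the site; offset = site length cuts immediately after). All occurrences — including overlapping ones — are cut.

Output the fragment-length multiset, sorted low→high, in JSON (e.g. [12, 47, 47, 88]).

[1,4,5,5,6,6,6,7,7,7,7,8,8,9,9,10,10,10,11,12,13,15,18,18,21,22]

Per-enzyme occurrences:
  HnxIV TCGCTTAG/0: at [23, 40, 55, 64, 103, 113, 252] ⇒ [23, 40, 55, 64, 103, 113, 252]
  MvoIII TCTGAACC/3: at [241] ⇒ [244]
  FykI AGAT/3: at [32, 46, 61, 84, 99, 153, 166, 173, 189, 221] ⇒ [35, 49, 64, 87, 102, 156, 169, 176, 192, 224]
  OquIX CACGTCG/6: at [13, 76, 88, 125, 135, 157, 180, 197, 225] ⇒ [19, 82, 94, 131, 141, 163, 186, 203, 231]

All cut coordinates (distinct, sorted): [19, 23, 35, 40, 49, 55, 64, 82, 87, 94, 102, 103, 113, 131, 141, 156, 163, 169, 176, 186, 192, 203, 224, 231, 244, 252]

Fragments:
  19→23: 4 bp
  23→35: 12 bp
  35→40: 5 bp
  40→49: 9 bp
  49→55: 6 bp
  55→64: 9 bp
  64→82: 18 bp
  82→87: 5 bp
  87→94: 7 bp
  94→102: 8 bp
  102→103: 1 bp
  103→113: 10 bp
  113→131: 18 bp
  131→141: 10 bp
  141→156: 15 bp
  156→163: 7 bp
  163→169: 6 bp
  169→176: 7 bp
  176→186: 10 bp
  186→192: 6 bp
  192→203: 11 bp
  203→224: 21 bp
  224→231: 7 bp
  231→244: 13 bp
  244→252: 8 bp
  252→19 (wrap): 255-252+19 = 22 bp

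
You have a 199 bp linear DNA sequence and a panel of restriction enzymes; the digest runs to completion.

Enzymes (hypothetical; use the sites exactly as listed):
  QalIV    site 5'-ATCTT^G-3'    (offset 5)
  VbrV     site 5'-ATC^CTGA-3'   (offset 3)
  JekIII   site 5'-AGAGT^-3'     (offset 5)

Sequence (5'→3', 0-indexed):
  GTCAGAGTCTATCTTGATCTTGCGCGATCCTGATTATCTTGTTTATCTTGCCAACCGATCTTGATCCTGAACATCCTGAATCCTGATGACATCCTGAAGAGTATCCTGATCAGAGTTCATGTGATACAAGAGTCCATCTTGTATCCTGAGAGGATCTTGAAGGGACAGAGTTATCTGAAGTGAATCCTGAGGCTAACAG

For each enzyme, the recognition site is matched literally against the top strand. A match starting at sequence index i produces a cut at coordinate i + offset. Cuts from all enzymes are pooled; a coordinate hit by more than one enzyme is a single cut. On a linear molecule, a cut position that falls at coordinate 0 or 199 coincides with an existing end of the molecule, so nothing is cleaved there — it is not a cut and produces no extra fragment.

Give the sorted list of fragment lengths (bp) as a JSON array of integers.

Per-enzyme occurrences:
  QalIV ATCTTG/5: at [10, 16, 35, 44, 57, 135, 153] ⇒ [15, 21, 40, 49, 62, 140, 158]
  VbrV ATCCTGA/3: at [26, 63, 72, 79, 90, 102, 142, 183] ⇒ [29, 66, 75, 82, 93, 105, 145, 186]
  JekIII AGAGT/5: at [3, 97, 111, 128, 166] ⇒ [8, 102, 116, 133, 171]

All cut coordinates (distinct, sorted): [8, 15, 21, 29, 40, 49, 62, 66, 75, 82, 93, 102, 105, 116, 133, 140, 145, 158, 171, 186]

Fragment lengths:
  [0,8): 8 bp
  [8,15): 7 bp
  [15,21): 6 bp
  [21,29): 8 bp
  [29,40): 11 bp
  [40,49): 9 bp
  [49,62): 13 bp
  [62,66): 4 bp
  [66,75): 9 bp
  [75,82): 7 bp
  [82,93): 11 bp
  [93,102): 9 bp
  [102,105): 3 bp
  [105,116): 11 bp
  [116,133): 17 bp
  [133,140): 7 bp
  [140,145): 5 bp
  [145,158): 13 bp
  [158,171): 13 bp
  [171,186): 15 bp
  [186,199): 13 bp

[3,4,5,6,7,7,7,8,8,9,9,9,11,11,11,13,13,13,13,15,17]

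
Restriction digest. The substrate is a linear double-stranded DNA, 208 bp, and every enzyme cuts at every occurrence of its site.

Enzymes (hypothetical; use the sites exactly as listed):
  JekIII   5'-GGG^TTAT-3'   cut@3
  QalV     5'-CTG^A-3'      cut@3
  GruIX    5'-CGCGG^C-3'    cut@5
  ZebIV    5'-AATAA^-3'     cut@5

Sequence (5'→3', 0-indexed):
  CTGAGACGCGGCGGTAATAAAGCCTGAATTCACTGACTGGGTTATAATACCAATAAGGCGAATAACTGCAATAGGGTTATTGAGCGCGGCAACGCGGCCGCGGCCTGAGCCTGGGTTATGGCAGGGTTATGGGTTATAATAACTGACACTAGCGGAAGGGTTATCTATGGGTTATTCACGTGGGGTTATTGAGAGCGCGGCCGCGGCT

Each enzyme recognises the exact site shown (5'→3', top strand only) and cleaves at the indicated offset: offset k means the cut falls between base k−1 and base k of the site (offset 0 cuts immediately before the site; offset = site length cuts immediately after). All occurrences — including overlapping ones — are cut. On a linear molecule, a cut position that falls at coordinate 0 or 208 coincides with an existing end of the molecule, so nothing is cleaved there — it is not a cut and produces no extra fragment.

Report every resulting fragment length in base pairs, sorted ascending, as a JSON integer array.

[2,3,3,4,6,6,6,6,7,8,8,8,9,9,9,9,11,11,11,13,14,15,15,15]

Per-enzyme occurrences:
  JekIII (GGGTTAT, off=3): starts [38, 73, 112, 123, 130, 157, 168, 182] → cuts [41, 76, 115, 126, 133, 160, 171, 185]
  QalV (CTGA, off=3): starts [0, 23, 32, 104, 142] → cuts [3, 26, 35, 107, 145]
  GruIX (CGCGGC, off=5): starts [6, 84, 92, 98, 195, 201] → cuts [11, 89, 97, 103, 200, 206]
  ZebIV (AATAA, off=5): starts [15, 51, 60, 137] → cuts [20, 56, 65, 142]

Pooled cuts: [3, 11, 20, 26, 35, 41, 56, 65, 76, 89, 97, 103, 107, 115, 126, 133, 142, 145, 160, 171, 185, 200, 206]

Fragment lengths:
  [0,3): 3 bp
  [3,11): 8 bp
  [11,20): 9 bp
  [20,26): 6 bp
  [26,35): 9 bp
  [35,41): 6 bp
  [41,56): 15 bp
  [56,65): 9 bp
  [65,76): 11 bp
  [76,89): 13 bp
  [89,97): 8 bp
  [97,103): 6 bp
  [103,107): 4 bp
  [107,115): 8 bp
  [115,126): 11 bp
  [126,133): 7 bp
  [133,142): 9 bp
  [142,145): 3 bp
  [145,160): 15 bp
  [160,171): 11 bp
  [171,185): 14 bp
  [185,200): 15 bp
  [200,206): 6 bp
  [206,208): 2 bp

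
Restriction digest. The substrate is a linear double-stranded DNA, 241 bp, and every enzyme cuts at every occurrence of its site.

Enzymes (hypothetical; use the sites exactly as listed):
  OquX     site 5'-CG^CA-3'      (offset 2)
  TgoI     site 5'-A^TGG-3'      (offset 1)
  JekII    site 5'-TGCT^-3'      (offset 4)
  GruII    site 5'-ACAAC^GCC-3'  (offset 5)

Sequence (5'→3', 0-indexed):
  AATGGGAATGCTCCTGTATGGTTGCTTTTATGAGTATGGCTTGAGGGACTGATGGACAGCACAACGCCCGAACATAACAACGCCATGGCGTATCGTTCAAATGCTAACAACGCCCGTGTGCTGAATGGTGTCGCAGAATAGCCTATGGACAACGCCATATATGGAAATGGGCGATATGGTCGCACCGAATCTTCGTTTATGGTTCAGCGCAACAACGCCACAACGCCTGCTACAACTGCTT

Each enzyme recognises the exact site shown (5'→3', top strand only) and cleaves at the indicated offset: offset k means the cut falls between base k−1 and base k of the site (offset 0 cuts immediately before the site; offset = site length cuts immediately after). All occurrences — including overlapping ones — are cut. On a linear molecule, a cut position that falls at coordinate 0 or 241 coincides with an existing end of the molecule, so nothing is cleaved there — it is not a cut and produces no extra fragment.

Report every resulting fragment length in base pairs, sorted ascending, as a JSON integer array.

Scan for sites:
  OquX CGCA/2: at [131, 180, 207] ⇒ [133, 182, 209]
  TgoI ATGG/1: at [1, 17, 35, 51, 84, 124, 144, 160, 166, 175, 198] ⇒ [2, 18, 36, 52, 85, 125, 145, 161, 167, 176, 199]
  JekII TGCT/4: at [8, 22, 101, 118, 227, 236] ⇒ [12, 26, 105, 122, 231, 240]
  GruII ACAACGCC/5: at [60, 76, 106, 148, 211, 219] ⇒ [65, 81, 111, 153, 216, 224]

All cut coordinates (distinct, sorted): [2, 12, 18, 26, 36, 52, 65, 81, 85, 105, 111, 122, 125, 133, 145, 153, 161, 167, 176, 182, 199, 209, 216, 224, 231, 240]

Fragment lengths:
  [0,2): 2 bp
  [2,12): 10 bp
  [12,18): 6 bp
  [18,26): 8 bp
  [26,36): 10 bp
  [36,52): 16 bp
  [52,65): 13 bp
  [65,81): 16 bp
  [81,85): 4 bp
  [85,105): 20 bp
  [105,111): 6 bp
  [111,122): 11 bp
  [122,125): 3 bp
  [125,133): 8 bp
  [133,145): 12 bp
  [145,153): 8 bp
  [153,161): 8 bp
  [161,167): 6 bp
  [167,176): 9 bp
  [176,182): 6 bp
  [182,199): 17 bp
  [199,209): 10 bp
  [209,216): 7 bp
  [216,224): 8 bp
  [224,231): 7 bp
  [231,240): 9 bp
  [240,241): 1 bp

[1,2,3,4,6,6,6,6,7,7,8,8,8,8,8,9,9,10,10,10,11,12,13,16,16,17,20]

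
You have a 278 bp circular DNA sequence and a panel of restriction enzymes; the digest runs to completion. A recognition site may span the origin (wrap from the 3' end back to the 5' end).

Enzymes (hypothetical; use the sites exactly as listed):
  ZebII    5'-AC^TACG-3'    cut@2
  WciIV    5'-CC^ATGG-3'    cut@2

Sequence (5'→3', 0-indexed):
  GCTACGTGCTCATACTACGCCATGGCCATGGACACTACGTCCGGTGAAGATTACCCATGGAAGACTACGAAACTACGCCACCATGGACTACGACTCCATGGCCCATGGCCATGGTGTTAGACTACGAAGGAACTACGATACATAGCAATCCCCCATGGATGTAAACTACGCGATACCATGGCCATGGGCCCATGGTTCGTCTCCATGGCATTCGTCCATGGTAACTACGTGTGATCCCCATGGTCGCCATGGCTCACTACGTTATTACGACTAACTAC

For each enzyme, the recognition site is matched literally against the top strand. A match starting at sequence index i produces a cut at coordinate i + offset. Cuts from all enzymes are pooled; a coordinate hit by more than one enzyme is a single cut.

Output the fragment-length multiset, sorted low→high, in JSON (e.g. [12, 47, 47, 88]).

[6,6,6,6,6,7,8,8,8,8,9,9,9,9,9,11,11,12,12,13,13,14,18,18,21,21]

Per-enzyme occurrences:
  ZebII (ACTACG, off=2): starts [13, 33, 63, 71, 86, 120, 131, 164, 223, 255, 273] → cuts [15, 35, 65, 73, 88, 122, 133, 166, 225, 257, 275]
  WciIV (CCATGG, off=2): starts [19, 25, 54, 80, 95, 102, 108, 152, 175, 181, 189, 202, 215, 237, 246] → cuts [21, 27, 56, 82, 97, 104, 110, 154, 177, 183, 191, 204, 217, 239, 248]

All cut coordinates (distinct, sorted): [15, 21, 27, 35, 56, 65, 73, 82, 88, 97, 104, 110, 122, 133, 154, 166, 177, 183, 191, 204, 217, 225, 239, 248, 257, 275]

Fragment lengths:
  15→21: 6 bp
  21→27: 6 bp
  27→35: 8 bp
  35→56: 21 bp
  56→65: 9 bp
  65→73: 8 bp
  73→82: 9 bp
  82→88: 6 bp
  88→97: 9 bp
  97→104: 7 bp
  104→110: 6 bp
  110→122: 12 bp
  122→133: 11 bp
  133→154: 21 bp
  154→166: 12 bp
  166→177: 11 bp
  177→183: 6 bp
  183→191: 8 bp
  191→204: 13 bp
  204→217: 13 bp
  217→225: 8 bp
  225→239: 14 bp
  239→248: 9 bp
  248→257: 9 bp
  257→275: 18 bp
  275→15 (wrap): 278-275+15 = 18 bp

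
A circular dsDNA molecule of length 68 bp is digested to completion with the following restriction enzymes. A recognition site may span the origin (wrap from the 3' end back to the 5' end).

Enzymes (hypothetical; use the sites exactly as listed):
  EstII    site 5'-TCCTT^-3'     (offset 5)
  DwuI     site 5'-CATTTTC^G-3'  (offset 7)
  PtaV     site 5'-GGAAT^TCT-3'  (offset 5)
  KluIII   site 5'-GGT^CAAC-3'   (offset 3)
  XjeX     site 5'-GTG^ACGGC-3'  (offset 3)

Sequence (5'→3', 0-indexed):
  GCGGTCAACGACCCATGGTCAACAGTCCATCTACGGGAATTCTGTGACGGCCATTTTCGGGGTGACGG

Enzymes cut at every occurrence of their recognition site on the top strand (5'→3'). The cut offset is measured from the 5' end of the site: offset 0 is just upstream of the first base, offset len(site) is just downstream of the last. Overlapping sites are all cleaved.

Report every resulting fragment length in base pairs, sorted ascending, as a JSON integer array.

Scan for sites:
  EstII (TCCTT, off=5): no sites
  DwuI CATTTTCG/7: at [51] ⇒ [58]
  PtaV GGAATTCT/5: at [35] ⇒ [40]
  KluIII GGTCAAC/3: at [2, 16] ⇒ [5, 19]
  XjeX GTGACGGC/3: at [43] ⇒ [46]

All cut coordinates (distinct, sorted): [5, 19, 40, 46, 58]

Fragments:
  5→19: 14 bp
  19→40: 21 bp
  40→46: 6 bp
  46→58: 12 bp
  58→5 (wrap): 68-58+5 = 15 bp

[6,12,14,15,21]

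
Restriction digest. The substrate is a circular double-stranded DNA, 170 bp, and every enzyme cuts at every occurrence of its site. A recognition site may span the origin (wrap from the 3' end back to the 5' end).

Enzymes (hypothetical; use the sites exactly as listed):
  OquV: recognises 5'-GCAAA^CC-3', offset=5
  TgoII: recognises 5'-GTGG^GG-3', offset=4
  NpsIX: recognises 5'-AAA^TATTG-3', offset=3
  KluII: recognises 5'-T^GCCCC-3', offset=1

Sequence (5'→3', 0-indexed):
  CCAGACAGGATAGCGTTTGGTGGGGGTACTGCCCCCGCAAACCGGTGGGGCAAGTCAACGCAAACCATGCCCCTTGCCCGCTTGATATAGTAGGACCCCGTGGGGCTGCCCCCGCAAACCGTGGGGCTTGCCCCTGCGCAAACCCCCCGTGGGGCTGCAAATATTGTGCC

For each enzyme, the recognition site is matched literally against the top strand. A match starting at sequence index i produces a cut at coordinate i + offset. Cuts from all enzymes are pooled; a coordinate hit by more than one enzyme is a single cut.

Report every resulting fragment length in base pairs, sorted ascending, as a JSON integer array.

Site scan:
  OquV GCAAACC/5: at [36, 59, 113, 137] ⇒ [41, 64, 118, 142]
  TgoII GTGGGG/4: at [19, 44, 99, 120, 148] ⇒ [23, 48, 103, 124, 152]
  NpsIX AAATATTG/3: at [158] ⇒ [161]
  KluII TGCCCC/1: at [29, 67, 106, 128, 166] ⇒ [30, 68, 107, 129, 167]

All cut coordinates (distinct, sorted): [23, 30, 41, 48, 64, 68, 103, 107, 118, 124, 129, 142, 152, 161, 167]

Fragment lengths:
  23→30: 7 bp
  30→41: 11 bp
  41→48: 7 bp
  48→64: 16 bp
  64→68: 4 bp
  68→103: 35 bp
  103→107: 4 bp
  107→118: 11 bp
  118→124: 6 bp
  124→129: 5 bp
  129→142: 13 bp
  142→152: 10 bp
  152→161: 9 bp
  161→167: 6 bp
  167→23 (wrap): 170-167+23 = 26 bp

[4,4,5,6,6,7,7,9,10,11,11,13,16,26,35]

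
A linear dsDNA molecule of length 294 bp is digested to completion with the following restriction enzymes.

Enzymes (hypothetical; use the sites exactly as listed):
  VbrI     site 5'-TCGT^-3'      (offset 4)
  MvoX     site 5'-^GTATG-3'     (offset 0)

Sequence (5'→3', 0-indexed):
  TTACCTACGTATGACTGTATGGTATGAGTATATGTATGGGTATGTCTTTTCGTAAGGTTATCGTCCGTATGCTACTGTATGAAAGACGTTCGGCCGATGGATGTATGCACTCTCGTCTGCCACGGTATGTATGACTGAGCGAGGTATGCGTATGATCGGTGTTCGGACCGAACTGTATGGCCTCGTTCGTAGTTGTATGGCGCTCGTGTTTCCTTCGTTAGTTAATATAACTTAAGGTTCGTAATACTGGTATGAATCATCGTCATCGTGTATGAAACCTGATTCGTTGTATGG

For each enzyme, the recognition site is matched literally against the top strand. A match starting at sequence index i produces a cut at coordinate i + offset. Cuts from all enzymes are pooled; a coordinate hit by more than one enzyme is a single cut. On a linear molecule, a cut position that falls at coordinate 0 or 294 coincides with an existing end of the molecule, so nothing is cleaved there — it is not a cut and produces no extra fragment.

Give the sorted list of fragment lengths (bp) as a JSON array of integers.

Site scan:
  VbrI (TCGT, off=4): starts [49, 60, 112, 182, 186, 203, 214, 238, 259, 265, 283] → cuts [53, 64, 116, 186, 190, 207, 218, 242, 263, 269, 287]
  MvoX (GTATG, off=0): starts [8, 16, 21, 33, 39, 66, 76, 102, 124, 128, 143, 149, 174, 194, 249, 269, 288] → cuts [8, 16, 21, 33, 39, 66, 76, 102, 124, 128, 143, 149, 174, 194, 249, 269, 288]

All cut coordinates (distinct, sorted): [8, 16, 21, 33, 39, 53, 64, 66, 76, 102, 116, 124, 128, 143, 149, 174, 186, 190, 194, 207, 218, 242, 249, 263, 269, 287, 288]

Fragment lengths:
  [0,8): 8 bp
  [8,16): 8 bp
  [16,21): 5 bp
  [21,33): 12 bp
  [33,39): 6 bp
  [39,53): 14 bp
  [53,64): 11 bp
  [64,66): 2 bp
  [66,76): 10 bp
  [76,102): 26 bp
  [102,116): 14 bp
  [116,124): 8 bp
  [124,128): 4 bp
  [128,143): 15 bp
  [143,149): 6 bp
  [149,174): 25 bp
  [174,186): 12 bp
  [186,190): 4 bp
  [190,194): 4 bp
  [194,207): 13 bp
  [207,218): 11 bp
  [218,242): 24 bp
  [242,249): 7 bp
  [249,263): 14 bp
  [263,269): 6 bp
  [269,287): 18 bp
  [287,288): 1 bp
  [288,294): 6 bp

[1,2,4,4,4,5,6,6,6,6,7,8,8,8,10,11,11,12,12,13,14,14,14,15,18,24,25,26]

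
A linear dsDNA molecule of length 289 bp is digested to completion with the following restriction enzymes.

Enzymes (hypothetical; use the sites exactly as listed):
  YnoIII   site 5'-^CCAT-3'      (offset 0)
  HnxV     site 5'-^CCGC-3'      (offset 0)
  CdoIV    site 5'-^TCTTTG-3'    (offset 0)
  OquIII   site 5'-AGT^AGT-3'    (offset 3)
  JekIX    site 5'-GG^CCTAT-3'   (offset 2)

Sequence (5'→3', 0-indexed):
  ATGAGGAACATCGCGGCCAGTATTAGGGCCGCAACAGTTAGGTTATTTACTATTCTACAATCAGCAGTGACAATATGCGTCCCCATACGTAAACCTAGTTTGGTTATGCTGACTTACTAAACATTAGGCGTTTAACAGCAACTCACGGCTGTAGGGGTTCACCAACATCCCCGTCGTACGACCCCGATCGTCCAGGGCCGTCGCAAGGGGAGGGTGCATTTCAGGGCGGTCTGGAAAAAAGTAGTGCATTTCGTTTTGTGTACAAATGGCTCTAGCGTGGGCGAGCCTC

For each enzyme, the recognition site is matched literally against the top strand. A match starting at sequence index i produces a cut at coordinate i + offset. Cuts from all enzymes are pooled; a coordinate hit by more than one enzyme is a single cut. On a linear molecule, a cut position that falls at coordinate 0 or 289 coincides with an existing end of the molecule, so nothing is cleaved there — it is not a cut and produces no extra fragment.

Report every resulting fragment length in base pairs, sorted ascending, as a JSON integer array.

[28,47,54,160]

Scan for sites:
  YnoIII CCAT/0: at [82] ⇒ [82]
  HnxV CCGC/0: at [28] ⇒ [28]
  CdoIV (TCTTTG, off=0): no sites
  OquIII AGTAGT/3: at [239] ⇒ [242]
  JekIX (GGCCTAT, off=2): no sites

All cut coordinates (distinct, sorted): [28, 82, 242]

Fragments:
  [0,28): 28 bp
  [28,82): 54 bp
  [82,242): 160 bp
  [242,289): 47 bp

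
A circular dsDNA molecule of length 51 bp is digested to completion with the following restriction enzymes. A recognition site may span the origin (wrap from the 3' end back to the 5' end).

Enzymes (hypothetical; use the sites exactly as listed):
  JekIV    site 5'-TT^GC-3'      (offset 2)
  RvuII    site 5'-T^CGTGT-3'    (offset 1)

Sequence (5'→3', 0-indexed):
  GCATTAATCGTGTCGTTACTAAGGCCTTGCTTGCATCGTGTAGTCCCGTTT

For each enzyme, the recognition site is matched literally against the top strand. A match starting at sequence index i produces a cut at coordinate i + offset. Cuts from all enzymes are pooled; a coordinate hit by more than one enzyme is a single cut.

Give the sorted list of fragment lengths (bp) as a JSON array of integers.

[4,4,8,15,20]

Per-enzyme occurrences:
  JekIV (TTGC, off=2): starts [26, 30, 49] → cuts [0, 28, 32]
  RvuII (TCGTGT, off=1): starts [7, 35] → cuts [8, 36]

All cut coordinates (distinct, sorted): [0, 8, 28, 32, 36]

Fragment lengths:
  0→8: 8 bp
  8→28: 20 bp
  28→32: 4 bp
  32→36: 4 bp
  36→0 (wrap): 51-36+0 = 15 bp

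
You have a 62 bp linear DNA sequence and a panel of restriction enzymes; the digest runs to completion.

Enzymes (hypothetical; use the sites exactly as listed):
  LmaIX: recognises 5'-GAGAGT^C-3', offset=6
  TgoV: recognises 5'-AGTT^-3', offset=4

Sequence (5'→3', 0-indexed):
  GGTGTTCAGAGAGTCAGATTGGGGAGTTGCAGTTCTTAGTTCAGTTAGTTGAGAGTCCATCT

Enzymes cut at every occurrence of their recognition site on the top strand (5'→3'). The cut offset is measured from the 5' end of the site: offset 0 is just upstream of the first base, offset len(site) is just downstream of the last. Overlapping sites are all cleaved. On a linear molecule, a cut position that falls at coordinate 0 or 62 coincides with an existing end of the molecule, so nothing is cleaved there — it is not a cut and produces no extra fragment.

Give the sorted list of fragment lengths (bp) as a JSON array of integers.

[4,5,6,6,6,7,14,14]

Scan for sites:
  LmaIX (GAGAGTC, off=6): starts [8, 50] → cuts [14, 56]
  TgoV (AGTT, off=4): starts [24, 30, 37, 42, 46] → cuts [28, 34, 41, 46, 50]

All cut coordinates (distinct, sorted): [14, 28, 34, 41, 46, 50, 56]

Fragment lengths:
  [0,14): 14 bp
  [14,28): 14 bp
  [28,34): 6 bp
  [34,41): 7 bp
  [41,46): 5 bp
  [46,50): 4 bp
  [50,56): 6 bp
  [56,62): 6 bp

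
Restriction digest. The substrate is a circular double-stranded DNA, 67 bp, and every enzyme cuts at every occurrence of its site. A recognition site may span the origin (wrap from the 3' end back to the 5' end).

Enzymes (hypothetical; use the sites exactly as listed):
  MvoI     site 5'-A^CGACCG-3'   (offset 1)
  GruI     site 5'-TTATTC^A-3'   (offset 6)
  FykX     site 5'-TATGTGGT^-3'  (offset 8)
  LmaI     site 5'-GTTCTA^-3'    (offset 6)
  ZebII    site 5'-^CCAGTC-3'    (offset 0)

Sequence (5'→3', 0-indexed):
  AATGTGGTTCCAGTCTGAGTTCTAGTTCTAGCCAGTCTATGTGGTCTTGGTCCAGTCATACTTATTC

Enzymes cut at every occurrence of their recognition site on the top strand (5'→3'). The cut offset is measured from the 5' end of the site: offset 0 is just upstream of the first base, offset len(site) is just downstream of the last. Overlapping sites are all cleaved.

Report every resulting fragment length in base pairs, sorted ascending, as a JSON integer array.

[1,6,6,9,14,15,16]

Scan for sites:
  MvoI (ACGACCG, off=1): no sites
  GruI TTATTCA/6: at [61] ⇒ [0]
  FykX TATGTGGT/8: at [37] ⇒ [45]
  LmaI GTTCTA/6: at [18, 24] ⇒ [24, 30]
  ZebII CCAGTC/0: at [9, 31, 51] ⇒ [9, 31, 51]

Pooled cuts: [0, 9, 24, 30, 31, 45, 51]

Fragments:
  0→9: 9 bp
  9→24: 15 bp
  24→30: 6 bp
  30→31: 1 bp
  31→45: 14 bp
  45→51: 6 bp
  51→0 (wrap): 67-51+0 = 16 bp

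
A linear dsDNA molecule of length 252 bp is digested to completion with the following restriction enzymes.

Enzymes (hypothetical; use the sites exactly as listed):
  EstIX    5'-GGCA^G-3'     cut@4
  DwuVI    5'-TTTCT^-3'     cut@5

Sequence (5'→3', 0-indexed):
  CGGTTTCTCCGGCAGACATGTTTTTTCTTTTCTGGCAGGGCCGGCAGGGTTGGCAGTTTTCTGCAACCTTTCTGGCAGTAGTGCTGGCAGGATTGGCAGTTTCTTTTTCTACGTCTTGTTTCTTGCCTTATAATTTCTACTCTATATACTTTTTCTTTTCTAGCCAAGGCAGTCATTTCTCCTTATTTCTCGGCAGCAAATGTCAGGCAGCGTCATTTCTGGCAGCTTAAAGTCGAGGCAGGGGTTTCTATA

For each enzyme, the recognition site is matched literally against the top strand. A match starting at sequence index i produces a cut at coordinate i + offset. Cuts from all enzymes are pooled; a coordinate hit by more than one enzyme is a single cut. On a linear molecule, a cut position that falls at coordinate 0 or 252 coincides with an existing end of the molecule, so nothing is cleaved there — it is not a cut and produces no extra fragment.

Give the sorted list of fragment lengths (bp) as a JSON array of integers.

[3,4,4,4,5,5,5,6,6,6,7,8,9,9,9,9,9,10,10,11,11,12,13,14,14,15,16,18]

Site scan:
  EstIX GGCAG/4: at [10, 33, 42, 51, 73, 85, 94, 167, 191, 205, 220, 236] ⇒ [14, 37, 46, 55, 77, 89, 98, 171, 195, 209, 224, 240]
  DwuVI TTTCT/5: at [3, 23, 28, 57, 68, 99, 105, 118, 133, 151, 156, 175, 185, 215, 244] ⇒ [8, 28, 33, 62, 73, 104, 110, 123, 138, 156, 161, 180, 190, 220, 249]

Pooled cuts: [8, 14, 28, 33, 37, 46, 55, 62, 73, 77, 89, 98, 104, 110, 123, 138, 156, 161, 171, 180, 190, 195, 209, 220, 224, 240, 249]

Fragment lengths:
  [0,8): 8 bp
  [8,14): 6 bp
  [14,28): 14 bp
  [28,33): 5 bp
  [33,37): 4 bp
  [37,46): 9 bp
  [46,55): 9 bp
  [55,62): 7 bp
  [62,73): 11 bp
  [73,77): 4 bp
  [77,89): 12 bp
  [89,98): 9 bp
  [98,104): 6 bp
  [104,110): 6 bp
  [110,123): 13 bp
  [123,138): 15 bp
  [138,156): 18 bp
  [156,161): 5 bp
  [161,171): 10 bp
  [171,180): 9 bp
  [180,190): 10 bp
  [190,195): 5 bp
  [195,209): 14 bp
  [209,220): 11 bp
  [220,224): 4 bp
  [224,240): 16 bp
  [240,249): 9 bp
  [249,252): 3 bp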